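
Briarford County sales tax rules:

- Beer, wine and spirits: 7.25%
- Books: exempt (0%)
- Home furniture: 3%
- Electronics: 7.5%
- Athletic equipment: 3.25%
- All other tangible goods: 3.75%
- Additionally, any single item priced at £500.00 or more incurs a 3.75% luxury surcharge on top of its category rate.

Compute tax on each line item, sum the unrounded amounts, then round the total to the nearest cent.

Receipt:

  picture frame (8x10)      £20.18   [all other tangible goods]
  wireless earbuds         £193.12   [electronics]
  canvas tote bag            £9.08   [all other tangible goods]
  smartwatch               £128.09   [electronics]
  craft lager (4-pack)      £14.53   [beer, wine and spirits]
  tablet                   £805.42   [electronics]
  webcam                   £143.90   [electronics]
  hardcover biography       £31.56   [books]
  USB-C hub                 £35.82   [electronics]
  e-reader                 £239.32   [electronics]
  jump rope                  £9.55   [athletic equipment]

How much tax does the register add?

Picture frame (8x10) £20.18: all other tangible goods → 3.75% → £0.75675
Wireless earbuds £193.12: electronics → 7.5% → £14.484
Canvas tote bag £9.08: all other tangible goods → 3.75% → £0.3405
Smartwatch £128.09: electronics → 7.5% → £9.60675
Craft lager (4-pack) £14.53: beer, wine and spirits → 7.25% → £1.053425
Tablet £805.42: electronics → 7.5% + 3.75% surcharge = 11.25% → £90.60975
Webcam £143.90: electronics → 7.5% → £10.7925
Hardcover biography £31.56: books → 0% → £0.00
USB-C hub £35.82: electronics → 7.5% → £2.6865
E-reader £239.32: electronics → 7.5% → £17.949
Jump rope £9.55: athletic equipment → 3.25% → £0.310375
Unrounded tax sum = £148.58955 → £148.59

£148.59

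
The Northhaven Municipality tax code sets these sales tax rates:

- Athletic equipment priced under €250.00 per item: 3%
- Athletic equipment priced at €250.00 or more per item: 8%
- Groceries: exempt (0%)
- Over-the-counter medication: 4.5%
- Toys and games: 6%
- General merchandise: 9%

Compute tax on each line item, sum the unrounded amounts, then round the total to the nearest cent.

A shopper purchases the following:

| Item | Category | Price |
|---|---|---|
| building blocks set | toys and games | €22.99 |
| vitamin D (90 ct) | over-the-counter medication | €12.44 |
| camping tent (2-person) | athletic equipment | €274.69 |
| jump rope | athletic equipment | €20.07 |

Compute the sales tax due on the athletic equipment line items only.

Camping tent (2-person) €274.69: athletic equipment, €250.00 or more → 8% → €21.9752
Jump rope €20.07: athletic equipment, under €250.00 → 3% → €0.6021
Tax on athletic equipment: unrounded sum = €22.5773 → €22.58

€22.58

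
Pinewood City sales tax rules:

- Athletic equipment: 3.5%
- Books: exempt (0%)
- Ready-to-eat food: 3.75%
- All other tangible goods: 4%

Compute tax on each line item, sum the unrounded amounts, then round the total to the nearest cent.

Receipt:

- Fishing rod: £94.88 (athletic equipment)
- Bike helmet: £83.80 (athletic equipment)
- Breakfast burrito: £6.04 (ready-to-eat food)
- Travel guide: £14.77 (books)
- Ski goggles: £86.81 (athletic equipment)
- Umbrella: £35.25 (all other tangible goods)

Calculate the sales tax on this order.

Fishing rod £94.88: athletic equipment → 3.5% → £3.3208
Bike helmet £83.80: athletic equipment → 3.5% → £2.933
Breakfast burrito £6.04: ready-to-eat food → 3.75% → £0.2265
Travel guide £14.77: books → 0% → £0.00
Ski goggles £86.81: athletic equipment → 3.5% → £3.03835
Umbrella £35.25: all other tangible goods → 4% → £1.41
Unrounded tax sum = £10.92865 → £10.93

£10.93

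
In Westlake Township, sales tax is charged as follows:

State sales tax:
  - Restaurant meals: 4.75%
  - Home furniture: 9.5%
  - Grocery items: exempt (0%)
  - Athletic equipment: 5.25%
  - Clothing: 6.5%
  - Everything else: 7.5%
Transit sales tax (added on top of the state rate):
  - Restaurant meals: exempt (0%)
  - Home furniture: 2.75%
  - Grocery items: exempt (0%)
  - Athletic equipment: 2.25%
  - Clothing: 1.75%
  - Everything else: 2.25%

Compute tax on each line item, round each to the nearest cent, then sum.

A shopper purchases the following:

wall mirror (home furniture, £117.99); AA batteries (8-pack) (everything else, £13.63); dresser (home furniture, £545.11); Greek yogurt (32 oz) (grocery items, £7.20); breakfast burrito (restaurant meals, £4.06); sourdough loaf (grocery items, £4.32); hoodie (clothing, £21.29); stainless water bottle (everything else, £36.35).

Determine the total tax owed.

£88.05

Wall mirror £117.99: home furniture → 9.5% + 2.75% transit = 12.25% → £14.45
AA batteries (8-pack) £13.63: everything else → 7.5% + 2.25% transit = 9.75% → £1.33
Dresser £545.11: home furniture → 9.5% + 2.75% transit = 12.25% → £66.78
Greek yogurt (32 oz) £7.20: grocery items → 0% + 0% transit = 0% → £0.00
Breakfast burrito £4.06: restaurant meals → 4.75% + 0% transit = 4.75% → £0.19
Sourdough loaf £4.32: grocery items → 0% + 0% transit = 0% → £0.00
Hoodie £21.29: clothing → 6.5% + 1.75% transit = 8.25% → £1.76
Stainless water bottle £36.35: everything else → 7.5% + 2.25% transit = 9.75% → £3.54
Total tax = £14.45 + £1.33 + £66.78 + £0.19 + £1.76 + £3.54 = £88.05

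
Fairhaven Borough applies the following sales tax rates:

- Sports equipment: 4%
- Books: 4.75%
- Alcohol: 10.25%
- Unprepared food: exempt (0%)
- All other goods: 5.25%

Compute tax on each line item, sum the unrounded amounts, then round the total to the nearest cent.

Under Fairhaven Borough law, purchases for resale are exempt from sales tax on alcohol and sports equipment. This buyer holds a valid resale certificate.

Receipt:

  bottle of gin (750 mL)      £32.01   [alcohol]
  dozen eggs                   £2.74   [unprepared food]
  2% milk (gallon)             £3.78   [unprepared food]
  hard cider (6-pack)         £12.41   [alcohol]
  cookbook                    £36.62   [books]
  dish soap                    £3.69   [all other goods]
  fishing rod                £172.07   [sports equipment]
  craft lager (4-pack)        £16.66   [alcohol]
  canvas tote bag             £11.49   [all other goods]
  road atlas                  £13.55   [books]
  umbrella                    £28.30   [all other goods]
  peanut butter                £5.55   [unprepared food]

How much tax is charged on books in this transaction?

Cookbook £36.62: books → 4.75% → £1.73945
Road atlas £13.55: books → 4.75% → £0.643625
Tax on books: unrounded sum = £2.383075 → £2.38

£2.38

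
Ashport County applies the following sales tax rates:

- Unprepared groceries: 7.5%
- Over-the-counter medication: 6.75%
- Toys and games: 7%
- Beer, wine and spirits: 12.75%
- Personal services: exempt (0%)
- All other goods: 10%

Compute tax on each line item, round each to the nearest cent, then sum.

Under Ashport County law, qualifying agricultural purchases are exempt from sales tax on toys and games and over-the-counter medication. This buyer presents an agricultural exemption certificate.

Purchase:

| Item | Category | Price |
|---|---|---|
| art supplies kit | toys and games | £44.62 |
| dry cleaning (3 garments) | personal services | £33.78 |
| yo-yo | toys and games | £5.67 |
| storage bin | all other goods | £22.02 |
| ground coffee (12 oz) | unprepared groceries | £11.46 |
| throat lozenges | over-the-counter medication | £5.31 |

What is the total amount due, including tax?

£125.92

Art supplies kit £44.62: toys and games, buyer-exempt → 0% → £0.00
Dry cleaning (3 garments) £33.78: personal services → 0% → £0.00
Yo-yo £5.67: toys and games, buyer-exempt → 0% → £0.00
Storage bin £22.02: all other goods → 10% → £2.20
Ground coffee (12 oz) £11.46: unprepared groceries → 7.5% → £0.86
Throat lozenges £5.31: over-the-counter medication, buyer-exempt → 0% → £0.00
Subtotal = £122.86; tax = £3.06; total due = £125.92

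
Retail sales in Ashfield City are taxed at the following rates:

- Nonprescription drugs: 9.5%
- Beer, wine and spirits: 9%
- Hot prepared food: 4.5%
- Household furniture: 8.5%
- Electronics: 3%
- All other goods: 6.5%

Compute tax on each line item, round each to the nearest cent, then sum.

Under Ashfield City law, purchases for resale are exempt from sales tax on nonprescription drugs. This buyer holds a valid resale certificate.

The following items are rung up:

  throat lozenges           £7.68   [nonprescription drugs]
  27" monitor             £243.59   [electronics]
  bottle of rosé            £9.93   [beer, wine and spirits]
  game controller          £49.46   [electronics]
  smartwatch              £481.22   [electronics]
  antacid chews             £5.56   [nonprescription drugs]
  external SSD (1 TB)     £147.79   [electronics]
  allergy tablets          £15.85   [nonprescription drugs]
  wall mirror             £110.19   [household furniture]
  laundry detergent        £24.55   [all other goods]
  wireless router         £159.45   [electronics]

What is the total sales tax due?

Throat lozenges £7.68: nonprescription drugs, buyer-exempt → 0% → £0.00
27" monitor £243.59: electronics → 3% → £7.31
Bottle of rosé £9.93: beer, wine and spirits → 9% → £0.89
Game controller £49.46: electronics → 3% → £1.48
Smartwatch £481.22: electronics → 3% → £14.44
Antacid chews £5.56: nonprescription drugs, buyer-exempt → 0% → £0.00
External SSD (1 TB) £147.79: electronics → 3% → £4.43
Allergy tablets £15.85: nonprescription drugs, buyer-exempt → 0% → £0.00
Wall mirror £110.19: household furniture → 8.5% → £9.37
Laundry detergent £24.55: all other goods → 6.5% → £1.60
Wireless router £159.45: electronics → 3% → £4.78
Total tax = £7.31 + £0.89 + £1.48 + £14.44 + £4.43 + £9.37 + £1.60 + £4.78 = £44.30

£44.30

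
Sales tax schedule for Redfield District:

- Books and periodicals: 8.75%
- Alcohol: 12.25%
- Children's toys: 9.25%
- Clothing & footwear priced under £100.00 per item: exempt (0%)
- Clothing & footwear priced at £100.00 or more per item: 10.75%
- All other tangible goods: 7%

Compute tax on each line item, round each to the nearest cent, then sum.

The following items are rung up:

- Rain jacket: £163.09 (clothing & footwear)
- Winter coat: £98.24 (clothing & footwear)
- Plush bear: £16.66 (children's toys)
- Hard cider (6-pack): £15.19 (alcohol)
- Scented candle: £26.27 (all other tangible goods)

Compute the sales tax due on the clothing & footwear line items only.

£17.53

Rain jacket £163.09: clothing & footwear, £100.00 or more → 10.75% → £17.53
Winter coat £98.24: clothing & footwear, under £100.00 → 0% → £0.00
Tax on clothing & footwear = £17.53 + £0.00 = £17.53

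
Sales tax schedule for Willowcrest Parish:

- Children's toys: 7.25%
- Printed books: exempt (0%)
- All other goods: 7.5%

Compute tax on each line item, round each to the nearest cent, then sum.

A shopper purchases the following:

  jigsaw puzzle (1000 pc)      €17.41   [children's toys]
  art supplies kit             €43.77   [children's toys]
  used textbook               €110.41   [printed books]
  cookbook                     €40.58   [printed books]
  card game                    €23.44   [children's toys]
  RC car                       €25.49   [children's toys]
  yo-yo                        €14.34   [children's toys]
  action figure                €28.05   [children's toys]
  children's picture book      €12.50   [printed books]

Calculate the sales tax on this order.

Jigsaw puzzle (1000 pc) €17.41: children's toys → 7.25% → €1.26
Art supplies kit €43.77: children's toys → 7.25% → €3.17
Used textbook €110.41: printed books → 0% → €0.00
Cookbook €40.58: printed books → 0% → €0.00
Card game €23.44: children's toys → 7.25% → €1.70
RC car €25.49: children's toys → 7.25% → €1.85
Yo-yo €14.34: children's toys → 7.25% → €1.04
Action figure €28.05: children's toys → 7.25% → €2.03
Children's picture book €12.50: printed books → 0% → €0.00
Total tax = €1.26 + €3.17 + €1.70 + €1.85 + €1.04 + €2.03 = €11.05

€11.05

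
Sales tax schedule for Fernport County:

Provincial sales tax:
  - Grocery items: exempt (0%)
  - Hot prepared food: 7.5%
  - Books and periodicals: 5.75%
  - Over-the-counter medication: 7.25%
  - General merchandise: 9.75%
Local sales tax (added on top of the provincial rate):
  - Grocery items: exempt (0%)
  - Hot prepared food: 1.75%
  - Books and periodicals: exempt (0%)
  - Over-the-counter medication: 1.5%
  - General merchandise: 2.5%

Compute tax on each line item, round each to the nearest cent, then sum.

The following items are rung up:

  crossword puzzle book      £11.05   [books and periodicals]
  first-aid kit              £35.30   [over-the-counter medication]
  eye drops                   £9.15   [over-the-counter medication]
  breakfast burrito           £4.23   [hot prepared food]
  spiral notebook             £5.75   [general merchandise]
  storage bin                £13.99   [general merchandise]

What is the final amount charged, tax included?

£86.80

Crossword puzzle book £11.05: books and periodicals → 5.75% + 0% local = 5.75% → £0.64
First-aid kit £35.30: over-the-counter medication → 7.25% + 1.5% local = 8.75% → £3.09
Eye drops £9.15: over-the-counter medication → 7.25% + 1.5% local = 8.75% → £0.80
Breakfast burrito £4.23: hot prepared food → 7.5% + 1.75% local = 9.25% → £0.39
Spiral notebook £5.75: general merchandise → 9.75% + 2.5% local = 12.25% → £0.70
Storage bin £13.99: general merchandise → 9.75% + 2.5% local = 12.25% → £1.71
Subtotal = £79.47; tax = £7.33; total due = £86.80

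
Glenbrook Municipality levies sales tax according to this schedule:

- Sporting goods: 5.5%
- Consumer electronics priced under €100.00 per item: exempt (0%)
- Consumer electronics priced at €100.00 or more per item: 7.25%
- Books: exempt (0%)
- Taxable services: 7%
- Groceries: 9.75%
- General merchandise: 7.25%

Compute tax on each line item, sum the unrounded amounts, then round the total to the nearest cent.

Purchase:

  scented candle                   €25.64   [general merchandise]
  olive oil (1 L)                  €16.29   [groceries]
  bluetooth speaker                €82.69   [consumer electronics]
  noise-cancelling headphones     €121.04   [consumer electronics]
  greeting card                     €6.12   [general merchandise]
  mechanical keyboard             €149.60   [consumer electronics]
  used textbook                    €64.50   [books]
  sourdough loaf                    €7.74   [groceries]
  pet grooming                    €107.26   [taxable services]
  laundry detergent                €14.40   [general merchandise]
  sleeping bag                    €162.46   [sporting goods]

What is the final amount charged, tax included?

Scented candle €25.64: general merchandise → 7.25% → €1.8589
Olive oil (1 L) €16.29: groceries → 9.75% → €1.588275
Bluetooth speaker €82.69: consumer electronics, under €100.00 → 0% → €0.00
Noise-cancelling headphones €121.04: consumer electronics, €100.00 or more → 7.25% → €8.7754
Greeting card €6.12: general merchandise → 7.25% → €0.4437
Mechanical keyboard €149.60: consumer electronics, €100.00 or more → 7.25% → €10.846
Used textbook €64.50: books → 0% → €0.00
Sourdough loaf €7.74: groceries → 9.75% → €0.75465
Pet grooming €107.26: taxable services → 7% → €7.5082
Laundry detergent €14.40: general merchandise → 7.25% → €1.044
Sleeping bag €162.46: sporting goods → 5.5% → €8.9353
Subtotal = €757.74; unrounded tax = €41.754425 → €41.75; total due = €799.49

€799.49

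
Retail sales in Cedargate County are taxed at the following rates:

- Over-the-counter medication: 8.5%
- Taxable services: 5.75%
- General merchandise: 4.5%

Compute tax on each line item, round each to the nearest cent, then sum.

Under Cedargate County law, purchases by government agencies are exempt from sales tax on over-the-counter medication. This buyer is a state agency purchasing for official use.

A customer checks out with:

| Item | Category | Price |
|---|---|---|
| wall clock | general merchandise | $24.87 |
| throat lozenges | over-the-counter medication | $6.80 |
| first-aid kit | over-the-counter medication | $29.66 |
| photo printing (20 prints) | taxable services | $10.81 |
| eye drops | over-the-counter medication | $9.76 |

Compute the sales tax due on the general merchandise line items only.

$1.12

Wall clock $24.87: general merchandise → 4.5% → $1.12
Tax on general merchandise = $1.12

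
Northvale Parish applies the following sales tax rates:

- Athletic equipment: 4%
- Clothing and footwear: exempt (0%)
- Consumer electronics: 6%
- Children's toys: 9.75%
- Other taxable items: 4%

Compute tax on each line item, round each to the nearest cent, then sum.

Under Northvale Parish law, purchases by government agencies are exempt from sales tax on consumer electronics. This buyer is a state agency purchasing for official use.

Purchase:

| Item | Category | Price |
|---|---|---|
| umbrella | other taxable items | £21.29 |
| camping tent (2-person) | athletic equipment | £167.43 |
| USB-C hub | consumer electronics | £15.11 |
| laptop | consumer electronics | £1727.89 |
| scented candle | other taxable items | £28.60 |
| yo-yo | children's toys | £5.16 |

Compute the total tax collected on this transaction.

Umbrella £21.29: other taxable items → 4% → £0.85
Camping tent (2-person) £167.43: athletic equipment → 4% → £6.70
USB-C hub £15.11: consumer electronics, buyer-exempt → 0% → £0.00
Laptop £1727.89: consumer electronics, buyer-exempt → 0% → £0.00
Scented candle £28.60: other taxable items → 4% → £1.14
Yo-yo £5.16: children's toys → 9.75% → £0.50
Total tax = £0.85 + £6.70 + £1.14 + £0.50 = £9.19

£9.19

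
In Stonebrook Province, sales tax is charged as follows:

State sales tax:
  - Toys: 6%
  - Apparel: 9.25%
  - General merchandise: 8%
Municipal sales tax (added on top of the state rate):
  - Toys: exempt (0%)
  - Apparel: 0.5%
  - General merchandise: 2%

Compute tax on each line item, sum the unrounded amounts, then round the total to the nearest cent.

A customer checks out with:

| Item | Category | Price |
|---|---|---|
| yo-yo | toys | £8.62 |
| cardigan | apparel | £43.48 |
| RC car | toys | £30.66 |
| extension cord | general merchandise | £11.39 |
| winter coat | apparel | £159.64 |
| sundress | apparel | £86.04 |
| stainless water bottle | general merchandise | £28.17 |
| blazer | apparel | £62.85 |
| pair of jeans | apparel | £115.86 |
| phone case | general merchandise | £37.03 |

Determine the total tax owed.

£55.63

Yo-yo £8.62: toys → 6% + 0% municipal = 6% → £0.5172
Cardigan £43.48: apparel → 9.25% + 0.5% municipal = 9.75% → £4.2393
RC car £30.66: toys → 6% + 0% municipal = 6% → £1.8396
Extension cord £11.39: general merchandise → 8% + 2% municipal = 10% → £1.139
Winter coat £159.64: apparel → 9.25% + 0.5% municipal = 9.75% → £15.5649
Sundress £86.04: apparel → 9.25% + 0.5% municipal = 9.75% → £8.3889
Stainless water bottle £28.17: general merchandise → 8% + 2% municipal = 10% → £2.817
Blazer £62.85: apparel → 9.25% + 0.5% municipal = 9.75% → £6.127875
Pair of jeans £115.86: apparel → 9.25% + 0.5% municipal = 9.75% → £11.29635
Phone case £37.03: general merchandise → 8% + 2% municipal = 10% → £3.703
Unrounded tax sum = £55.633125 → £55.63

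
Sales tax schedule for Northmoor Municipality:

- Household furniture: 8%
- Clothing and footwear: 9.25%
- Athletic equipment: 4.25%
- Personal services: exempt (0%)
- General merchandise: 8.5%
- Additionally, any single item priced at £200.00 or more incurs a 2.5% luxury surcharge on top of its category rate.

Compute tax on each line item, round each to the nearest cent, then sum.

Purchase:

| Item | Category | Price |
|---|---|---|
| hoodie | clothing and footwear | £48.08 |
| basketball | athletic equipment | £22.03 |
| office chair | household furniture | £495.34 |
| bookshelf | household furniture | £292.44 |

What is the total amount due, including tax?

£946.00

Hoodie £48.08: clothing and footwear → 9.25% → £4.45
Basketball £22.03: athletic equipment → 4.25% → £0.94
Office chair £495.34: household furniture → 8% + 2.5% surcharge = 10.5% → £52.01
Bookshelf £292.44: household furniture → 8% + 2.5% surcharge = 10.5% → £30.71
Subtotal = £857.89; tax = £88.11; total due = £946.00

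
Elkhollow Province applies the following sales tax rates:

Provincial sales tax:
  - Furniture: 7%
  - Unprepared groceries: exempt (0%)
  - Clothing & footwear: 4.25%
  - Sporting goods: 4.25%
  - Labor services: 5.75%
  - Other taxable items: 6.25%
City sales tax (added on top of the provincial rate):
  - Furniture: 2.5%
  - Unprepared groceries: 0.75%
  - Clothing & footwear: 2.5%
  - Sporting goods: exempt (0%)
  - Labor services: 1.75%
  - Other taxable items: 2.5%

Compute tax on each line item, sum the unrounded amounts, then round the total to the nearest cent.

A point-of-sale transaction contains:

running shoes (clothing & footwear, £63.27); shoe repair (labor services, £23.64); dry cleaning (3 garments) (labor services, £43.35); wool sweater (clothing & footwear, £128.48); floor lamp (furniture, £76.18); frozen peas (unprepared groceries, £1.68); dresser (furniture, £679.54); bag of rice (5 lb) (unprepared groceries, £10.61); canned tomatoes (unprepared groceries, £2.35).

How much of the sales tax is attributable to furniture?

£71.79

Floor lamp £76.18: furniture → 7% + 2.5% city = 9.5% → £7.2371
Dresser £679.54: furniture → 7% + 2.5% city = 9.5% → £64.5563
Tax on furniture: unrounded sum = £71.7934 → £71.79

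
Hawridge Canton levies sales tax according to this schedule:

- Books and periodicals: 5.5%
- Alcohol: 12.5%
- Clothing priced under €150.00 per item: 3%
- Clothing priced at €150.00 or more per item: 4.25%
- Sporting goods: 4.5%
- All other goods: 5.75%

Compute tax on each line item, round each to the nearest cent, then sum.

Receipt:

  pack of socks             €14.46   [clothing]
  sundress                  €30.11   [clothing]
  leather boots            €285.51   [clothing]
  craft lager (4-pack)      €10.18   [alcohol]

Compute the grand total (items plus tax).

€354.99

Pack of socks €14.46: clothing, under €150.00 → 3% → €0.43
Sundress €30.11: clothing, under €150.00 → 3% → €0.90
Leather boots €285.51: clothing, €150.00 or more → 4.25% → €12.13
Craft lager (4-pack) €10.18: alcohol → 12.5% → €1.27
Subtotal = €340.26; tax = €14.73; total due = €354.99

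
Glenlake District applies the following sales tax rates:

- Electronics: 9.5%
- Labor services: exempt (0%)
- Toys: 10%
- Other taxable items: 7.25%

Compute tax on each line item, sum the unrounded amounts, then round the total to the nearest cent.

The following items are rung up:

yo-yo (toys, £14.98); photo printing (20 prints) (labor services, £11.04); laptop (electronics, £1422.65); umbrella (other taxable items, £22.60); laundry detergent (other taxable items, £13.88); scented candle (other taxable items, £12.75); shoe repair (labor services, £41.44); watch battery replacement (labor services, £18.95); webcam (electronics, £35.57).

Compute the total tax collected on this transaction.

£143.60

Yo-yo £14.98: toys → 10% → £1.498
Photo printing (20 prints) £11.04: labor services → 0% → £0.00
Laptop £1422.65: electronics → 9.5% → £135.15175
Umbrella £22.60: other taxable items → 7.25% → £1.6385
Laundry detergent £13.88: other taxable items → 7.25% → £1.0063
Scented candle £12.75: other taxable items → 7.25% → £0.924375
Shoe repair £41.44: labor services → 0% → £0.00
Watch battery replacement £18.95: labor services → 0% → £0.00
Webcam £35.57: electronics → 9.5% → £3.37915
Unrounded tax sum = £143.598075 → £143.60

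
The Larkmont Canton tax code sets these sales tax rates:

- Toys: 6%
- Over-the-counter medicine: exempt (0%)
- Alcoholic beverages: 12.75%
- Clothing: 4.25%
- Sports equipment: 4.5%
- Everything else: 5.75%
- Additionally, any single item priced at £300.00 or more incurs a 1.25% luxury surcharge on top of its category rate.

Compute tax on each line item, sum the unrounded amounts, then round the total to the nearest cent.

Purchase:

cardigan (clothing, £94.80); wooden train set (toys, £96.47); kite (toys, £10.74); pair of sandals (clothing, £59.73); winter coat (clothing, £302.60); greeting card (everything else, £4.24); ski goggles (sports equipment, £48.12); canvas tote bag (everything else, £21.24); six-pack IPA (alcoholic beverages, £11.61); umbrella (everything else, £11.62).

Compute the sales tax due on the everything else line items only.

£2.13

Greeting card £4.24: everything else → 5.75% → £0.2438
Canvas tote bag £21.24: everything else → 5.75% → £1.2213
Umbrella £11.62: everything else → 5.75% → £0.66815
Tax on everything else: unrounded sum = £2.13325 → £2.13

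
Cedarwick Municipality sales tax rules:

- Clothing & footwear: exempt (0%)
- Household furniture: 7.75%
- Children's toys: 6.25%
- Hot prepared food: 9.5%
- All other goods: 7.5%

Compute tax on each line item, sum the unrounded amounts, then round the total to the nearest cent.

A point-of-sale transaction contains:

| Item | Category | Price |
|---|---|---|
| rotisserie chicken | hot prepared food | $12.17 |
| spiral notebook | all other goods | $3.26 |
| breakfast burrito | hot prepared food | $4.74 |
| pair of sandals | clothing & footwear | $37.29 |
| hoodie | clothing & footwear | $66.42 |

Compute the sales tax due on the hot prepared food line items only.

$1.61

Rotisserie chicken $12.17: hot prepared food → 9.5% → $1.15615
Breakfast burrito $4.74: hot prepared food → 9.5% → $0.4503
Tax on hot prepared food: unrounded sum = $1.60645 → $1.61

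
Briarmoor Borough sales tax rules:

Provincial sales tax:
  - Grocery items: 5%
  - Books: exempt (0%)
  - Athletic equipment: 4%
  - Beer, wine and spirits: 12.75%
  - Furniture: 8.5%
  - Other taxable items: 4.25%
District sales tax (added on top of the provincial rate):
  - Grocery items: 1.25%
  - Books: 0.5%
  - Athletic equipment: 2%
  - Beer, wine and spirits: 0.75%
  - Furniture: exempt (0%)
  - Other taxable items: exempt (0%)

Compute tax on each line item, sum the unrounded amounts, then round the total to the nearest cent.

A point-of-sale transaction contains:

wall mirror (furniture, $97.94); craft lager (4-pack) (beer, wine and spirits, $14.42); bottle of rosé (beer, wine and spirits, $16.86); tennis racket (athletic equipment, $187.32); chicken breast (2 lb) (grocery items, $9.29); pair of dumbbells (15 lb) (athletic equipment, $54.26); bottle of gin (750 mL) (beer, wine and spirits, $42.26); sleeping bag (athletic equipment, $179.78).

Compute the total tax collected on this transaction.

$44.12

Wall mirror $97.94: furniture → 8.5% + 0% district = 8.5% → $8.3249
Craft lager (4-pack) $14.42: beer, wine and spirits → 12.75% + 0.75% district = 13.5% → $1.9467
Bottle of rosé $16.86: beer, wine and spirits → 12.75% + 0.75% district = 13.5% → $2.2761
Tennis racket $187.32: athletic equipment → 4% + 2% district = 6% → $11.2392
Chicken breast (2 lb) $9.29: grocery items → 5% + 1.25% district = 6.25% → $0.580625
Pair of dumbbells (15 lb) $54.26: athletic equipment → 4% + 2% district = 6% → $3.2556
Bottle of gin (750 mL) $42.26: beer, wine and spirits → 12.75% + 0.75% district = 13.5% → $5.7051
Sleeping bag $179.78: athletic equipment → 4% + 2% district = 6% → $10.7868
Unrounded tax sum = $44.115025 → $44.12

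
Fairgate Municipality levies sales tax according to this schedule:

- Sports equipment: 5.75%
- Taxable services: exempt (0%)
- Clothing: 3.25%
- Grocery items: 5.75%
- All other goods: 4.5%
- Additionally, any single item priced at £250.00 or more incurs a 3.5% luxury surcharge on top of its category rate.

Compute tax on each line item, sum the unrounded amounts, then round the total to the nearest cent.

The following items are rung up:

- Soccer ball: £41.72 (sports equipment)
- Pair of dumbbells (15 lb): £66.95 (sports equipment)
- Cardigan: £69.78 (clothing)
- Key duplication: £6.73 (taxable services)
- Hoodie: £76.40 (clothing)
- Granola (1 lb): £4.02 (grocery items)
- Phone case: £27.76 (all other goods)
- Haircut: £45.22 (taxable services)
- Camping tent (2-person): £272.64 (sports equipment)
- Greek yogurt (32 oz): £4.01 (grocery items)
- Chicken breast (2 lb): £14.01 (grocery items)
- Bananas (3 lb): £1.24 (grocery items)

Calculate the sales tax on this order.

Soccer ball £41.72: sports equipment → 5.75% → £2.3989
Pair of dumbbells (15 lb) £66.95: sports equipment → 5.75% → £3.849625
Cardigan £69.78: clothing → 3.25% → £2.26785
Key duplication £6.73: taxable services → 0% → £0.00
Hoodie £76.40: clothing → 3.25% → £2.483
Granola (1 lb) £4.02: grocery items → 5.75% → £0.23115
Phone case £27.76: all other goods → 4.5% → £1.2492
Haircut £45.22: taxable services → 0% → £0.00
Camping tent (2-person) £272.64: sports equipment → 5.75% + 3.5% surcharge = 9.25% → £25.2192
Greek yogurt (32 oz) £4.01: grocery items → 5.75% → £0.230575
Chicken breast (2 lb) £14.01: grocery items → 5.75% → £0.805575
Bananas (3 lb) £1.24: grocery items → 5.75% → £0.0713
Unrounded tax sum = £38.806375 → £38.81

£38.81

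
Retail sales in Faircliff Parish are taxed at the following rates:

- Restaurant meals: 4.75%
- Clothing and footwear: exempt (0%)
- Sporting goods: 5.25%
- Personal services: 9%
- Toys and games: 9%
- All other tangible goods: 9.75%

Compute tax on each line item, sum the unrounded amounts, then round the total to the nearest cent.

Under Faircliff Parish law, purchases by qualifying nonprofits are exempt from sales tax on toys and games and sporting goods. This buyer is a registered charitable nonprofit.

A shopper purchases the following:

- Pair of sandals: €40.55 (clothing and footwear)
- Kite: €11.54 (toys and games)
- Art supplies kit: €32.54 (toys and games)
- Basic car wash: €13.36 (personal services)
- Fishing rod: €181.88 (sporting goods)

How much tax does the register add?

€1.20

Pair of sandals €40.55: clothing and footwear → 0% → €0.00
Kite €11.54: toys and games, buyer-exempt → 0% → €0.00
Art supplies kit €32.54: toys and games, buyer-exempt → 0% → €0.00
Basic car wash €13.36: personal services → 9% → €1.2024
Fishing rod €181.88: sporting goods, buyer-exempt → 0% → €0.00
Unrounded tax sum = €1.2024 → €1.20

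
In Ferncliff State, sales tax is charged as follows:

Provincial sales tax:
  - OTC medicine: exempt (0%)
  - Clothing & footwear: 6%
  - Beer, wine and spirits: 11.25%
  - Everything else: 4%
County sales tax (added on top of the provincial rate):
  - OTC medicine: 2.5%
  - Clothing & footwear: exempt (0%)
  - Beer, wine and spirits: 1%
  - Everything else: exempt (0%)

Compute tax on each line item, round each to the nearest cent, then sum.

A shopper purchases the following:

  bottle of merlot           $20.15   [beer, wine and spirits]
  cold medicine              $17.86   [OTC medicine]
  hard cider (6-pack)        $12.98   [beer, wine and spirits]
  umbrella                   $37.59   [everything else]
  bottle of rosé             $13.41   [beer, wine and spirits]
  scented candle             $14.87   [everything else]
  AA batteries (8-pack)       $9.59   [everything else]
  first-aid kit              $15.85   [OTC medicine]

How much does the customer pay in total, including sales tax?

Bottle of merlot $20.15: beer, wine and spirits → 11.25% + 1% county = 12.25% → $2.47
Cold medicine $17.86: OTC medicine → 0% + 2.5% county = 2.5% → $0.45
Hard cider (6-pack) $12.98: beer, wine and spirits → 11.25% + 1% county = 12.25% → $1.59
Umbrella $37.59: everything else → 4% + 0% county = 4% → $1.50
Bottle of rosé $13.41: beer, wine and spirits → 11.25% + 1% county = 12.25% → $1.64
Scented candle $14.87: everything else → 4% + 0% county = 4% → $0.59
AA batteries (8-pack) $9.59: everything else → 4% + 0% county = 4% → $0.38
First-aid kit $15.85: OTC medicine → 0% + 2.5% county = 2.5% → $0.40
Subtotal = $142.30; tax = $9.02; total due = $151.32

$151.32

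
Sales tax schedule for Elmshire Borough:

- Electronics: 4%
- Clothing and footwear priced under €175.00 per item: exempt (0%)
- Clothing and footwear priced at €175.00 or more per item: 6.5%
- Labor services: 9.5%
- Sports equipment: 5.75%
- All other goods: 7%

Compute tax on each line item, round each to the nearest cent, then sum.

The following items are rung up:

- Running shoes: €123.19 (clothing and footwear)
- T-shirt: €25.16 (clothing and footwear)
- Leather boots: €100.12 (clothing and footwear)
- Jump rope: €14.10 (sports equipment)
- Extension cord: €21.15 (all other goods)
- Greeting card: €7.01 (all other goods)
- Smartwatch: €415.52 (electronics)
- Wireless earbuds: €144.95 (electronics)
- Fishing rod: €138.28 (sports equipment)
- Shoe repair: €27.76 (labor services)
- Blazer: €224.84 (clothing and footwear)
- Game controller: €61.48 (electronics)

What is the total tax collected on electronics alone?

Smartwatch €415.52: electronics → 4% → €16.62
Wireless earbuds €144.95: electronics → 4% → €5.80
Game controller €61.48: electronics → 4% → €2.46
Tax on electronics = €16.62 + €5.80 + €2.46 = €24.88

€24.88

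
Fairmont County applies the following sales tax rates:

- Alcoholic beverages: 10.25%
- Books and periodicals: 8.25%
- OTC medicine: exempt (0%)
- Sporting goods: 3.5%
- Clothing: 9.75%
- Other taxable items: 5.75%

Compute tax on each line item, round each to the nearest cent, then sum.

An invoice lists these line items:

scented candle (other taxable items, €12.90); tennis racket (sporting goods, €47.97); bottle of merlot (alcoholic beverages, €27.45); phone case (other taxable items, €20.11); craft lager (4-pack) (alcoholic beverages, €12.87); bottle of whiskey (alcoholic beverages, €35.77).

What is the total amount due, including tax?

Scented candle €12.90: other taxable items → 5.75% → €0.74
Tennis racket €47.97: sporting goods → 3.5% → €1.68
Bottle of merlot €27.45: alcoholic beverages → 10.25% → €2.81
Phone case €20.11: other taxable items → 5.75% → €1.16
Craft lager (4-pack) €12.87: alcoholic beverages → 10.25% → €1.32
Bottle of whiskey €35.77: alcoholic beverages → 10.25% → €3.67
Subtotal = €157.07; tax = €11.38; total due = €168.45

€168.45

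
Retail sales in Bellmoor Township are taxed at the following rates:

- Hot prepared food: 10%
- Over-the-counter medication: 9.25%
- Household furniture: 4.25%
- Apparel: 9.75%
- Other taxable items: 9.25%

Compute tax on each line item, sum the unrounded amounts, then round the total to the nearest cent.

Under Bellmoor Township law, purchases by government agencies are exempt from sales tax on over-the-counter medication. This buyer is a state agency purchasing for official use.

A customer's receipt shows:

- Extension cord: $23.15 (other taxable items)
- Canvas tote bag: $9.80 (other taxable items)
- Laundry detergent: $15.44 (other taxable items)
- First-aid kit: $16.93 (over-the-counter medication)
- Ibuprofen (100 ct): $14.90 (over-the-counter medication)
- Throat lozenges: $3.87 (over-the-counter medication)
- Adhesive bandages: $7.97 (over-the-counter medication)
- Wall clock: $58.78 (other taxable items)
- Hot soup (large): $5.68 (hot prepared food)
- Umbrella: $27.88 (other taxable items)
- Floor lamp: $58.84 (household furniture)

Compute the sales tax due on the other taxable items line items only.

$12.49

Extension cord $23.15: other taxable items → 9.25% → $2.141375
Canvas tote bag $9.80: other taxable items → 9.25% → $0.9065
Laundry detergent $15.44: other taxable items → 9.25% → $1.4282
Wall clock $58.78: other taxable items → 9.25% → $5.43715
Umbrella $27.88: other taxable items → 9.25% → $2.5789
Tax on other taxable items: unrounded sum = $12.492125 → $12.49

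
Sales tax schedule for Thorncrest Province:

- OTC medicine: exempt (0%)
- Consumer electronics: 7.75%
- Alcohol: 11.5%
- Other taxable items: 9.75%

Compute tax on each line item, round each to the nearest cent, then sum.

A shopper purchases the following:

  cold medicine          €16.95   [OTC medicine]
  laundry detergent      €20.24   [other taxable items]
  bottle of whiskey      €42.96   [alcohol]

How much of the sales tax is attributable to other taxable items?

€1.97

Laundry detergent €20.24: other taxable items → 9.75% → €1.97
Tax on other taxable items = €1.97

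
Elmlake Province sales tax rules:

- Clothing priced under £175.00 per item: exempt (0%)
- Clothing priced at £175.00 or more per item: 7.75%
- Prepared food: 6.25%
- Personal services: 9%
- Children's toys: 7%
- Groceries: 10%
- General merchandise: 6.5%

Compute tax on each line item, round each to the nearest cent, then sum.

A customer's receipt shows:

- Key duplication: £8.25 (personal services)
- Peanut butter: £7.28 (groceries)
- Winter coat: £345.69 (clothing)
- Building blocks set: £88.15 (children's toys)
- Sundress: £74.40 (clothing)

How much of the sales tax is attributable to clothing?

Winter coat £345.69: clothing, £175.00 or more → 7.75% → £26.79
Sundress £74.40: clothing, under £175.00 → 0% → £0.00
Tax on clothing = £26.79 + £0.00 = £26.79

£26.79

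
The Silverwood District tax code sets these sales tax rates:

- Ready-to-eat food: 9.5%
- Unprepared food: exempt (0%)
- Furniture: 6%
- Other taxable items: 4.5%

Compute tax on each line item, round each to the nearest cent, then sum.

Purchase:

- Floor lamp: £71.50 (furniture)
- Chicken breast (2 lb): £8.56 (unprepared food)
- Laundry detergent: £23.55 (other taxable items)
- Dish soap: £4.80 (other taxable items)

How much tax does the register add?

£5.57

Floor lamp £71.50: furniture → 6% → £4.29
Chicken breast (2 lb) £8.56: unprepared food → 0% → £0.00
Laundry detergent £23.55: other taxable items → 4.5% → £1.06
Dish soap £4.80: other taxable items → 4.5% → £0.22
Total tax = £4.29 + £1.06 + £0.22 = £5.57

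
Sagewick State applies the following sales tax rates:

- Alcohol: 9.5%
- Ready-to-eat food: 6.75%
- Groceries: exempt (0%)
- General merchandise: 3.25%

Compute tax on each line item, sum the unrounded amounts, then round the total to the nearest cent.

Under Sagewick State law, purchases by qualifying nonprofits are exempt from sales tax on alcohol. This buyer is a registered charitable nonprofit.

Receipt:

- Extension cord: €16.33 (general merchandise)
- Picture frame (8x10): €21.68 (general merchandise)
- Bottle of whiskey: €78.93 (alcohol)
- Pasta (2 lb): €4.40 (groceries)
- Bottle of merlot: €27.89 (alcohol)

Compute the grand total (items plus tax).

€150.47

Extension cord €16.33: general merchandise → 3.25% → €0.530725
Picture frame (8x10) €21.68: general merchandise → 3.25% → €0.7046
Bottle of whiskey €78.93: alcohol, buyer-exempt → 0% → €0.00
Pasta (2 lb) €4.40: groceries → 0% → €0.00
Bottle of merlot €27.89: alcohol, buyer-exempt → 0% → €0.00
Subtotal = €149.23; unrounded tax = €1.235325 → €1.24; total due = €150.47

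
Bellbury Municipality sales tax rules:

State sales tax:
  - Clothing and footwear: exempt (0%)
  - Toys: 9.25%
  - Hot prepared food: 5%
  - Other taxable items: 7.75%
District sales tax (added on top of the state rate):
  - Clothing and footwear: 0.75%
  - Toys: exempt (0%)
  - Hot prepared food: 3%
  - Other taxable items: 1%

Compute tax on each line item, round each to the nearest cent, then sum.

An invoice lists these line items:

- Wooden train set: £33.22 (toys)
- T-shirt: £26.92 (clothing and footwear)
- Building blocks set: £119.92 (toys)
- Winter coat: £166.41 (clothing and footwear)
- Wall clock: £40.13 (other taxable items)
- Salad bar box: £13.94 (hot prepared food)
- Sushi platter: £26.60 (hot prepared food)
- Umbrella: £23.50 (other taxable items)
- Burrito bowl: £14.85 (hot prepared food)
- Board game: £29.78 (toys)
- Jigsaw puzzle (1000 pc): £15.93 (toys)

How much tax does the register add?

£29.84

Wooden train set £33.22: toys → 9.25% + 0% district = 9.25% → £3.07
T-shirt £26.92: clothing and footwear → 0% + 0.75% district = 0.75% → £0.20
Building blocks set £119.92: toys → 9.25% + 0% district = 9.25% → £11.09
Winter coat £166.41: clothing and footwear → 0% + 0.75% district = 0.75% → £1.25
Wall clock £40.13: other taxable items → 7.75% + 1% district = 8.75% → £3.51
Salad bar box £13.94: hot prepared food → 5% + 3% district = 8% → £1.12
Sushi platter £26.60: hot prepared food → 5% + 3% district = 8% → £2.13
Umbrella £23.50: other taxable items → 7.75% + 1% district = 8.75% → £2.06
Burrito bowl £14.85: hot prepared food → 5% + 3% district = 8% → £1.19
Board game £29.78: toys → 9.25% + 0% district = 9.25% → £2.75
Jigsaw puzzle (1000 pc) £15.93: toys → 9.25% + 0% district = 9.25% → £1.47
Total tax = £3.07 + £0.20 + £11.09 + £1.25 + £3.51 + £1.12 + £2.13 + £2.06 + £1.19 + £2.75 + £1.47 = £29.84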